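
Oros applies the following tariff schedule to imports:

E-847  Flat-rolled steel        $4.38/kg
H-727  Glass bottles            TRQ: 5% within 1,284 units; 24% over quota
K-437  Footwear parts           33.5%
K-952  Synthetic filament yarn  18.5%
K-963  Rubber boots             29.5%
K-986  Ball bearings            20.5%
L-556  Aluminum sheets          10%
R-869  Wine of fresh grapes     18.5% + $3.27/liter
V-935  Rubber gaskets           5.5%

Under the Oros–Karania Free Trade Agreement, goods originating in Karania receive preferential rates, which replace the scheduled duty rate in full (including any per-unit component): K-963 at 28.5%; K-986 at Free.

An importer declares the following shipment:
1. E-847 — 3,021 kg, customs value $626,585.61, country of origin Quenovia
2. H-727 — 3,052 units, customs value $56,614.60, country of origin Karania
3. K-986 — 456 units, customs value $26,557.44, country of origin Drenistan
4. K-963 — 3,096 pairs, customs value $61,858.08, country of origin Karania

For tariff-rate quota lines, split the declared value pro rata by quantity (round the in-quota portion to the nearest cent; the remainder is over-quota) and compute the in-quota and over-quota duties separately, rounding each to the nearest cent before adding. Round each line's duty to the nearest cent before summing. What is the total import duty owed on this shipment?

$45,367.86

Line 1 (E-847, Quenovia, 3,021 kg, $626,585.61):
Base rate for E-847 is $4.38/kg.
Duty = 3,021 × $4.38 = $13,231.98.
Line 2 (H-727, Karania, 3,052 units, $56,614.60):
Code H-727 is under a tariff-rate quota (threshold 1,284 units). In-quota: 1,284 units at 5%; over-quota: 1,768 units at 24%.
Pro-rata value split: in-quota = $56,614.60 × 1,284/3,052 = $23,818.20; over-quota = $56,614.60 − $23,818.20 = $32,796.40.
In-quota duty = $23,818.20 × 5% = $1,190.91. Over-quota duty = $32,796.40 × 24% = $7,871.14.
Line duty = $1,190.91 + $7,871.14 = $9,062.05.
Line 3 (K-986, Drenistan, 456 units, $26,557.44):
Base rate for K-986 is 20.5%.
K-986 has an FTA preferential rate, but origin Drenistan is not Karania; base rate stands.
Duty = $26,557.44 × 20.5% = $5,444.28.
Line 4 (K-963, Karania, 3,096 pairs, $61,858.08):
Base rate for K-963 is 29.5%.
Origin Karania qualifies under the Oros–Karania agreement and K-963 is covered: preferential rate 28.5% applies instead.
Duty = $61,858.08 × 28.5% = $17,629.55.
Total = $13,231.98 + $9,062.05 + $5,444.28 + $17,629.55 = $45,367.86.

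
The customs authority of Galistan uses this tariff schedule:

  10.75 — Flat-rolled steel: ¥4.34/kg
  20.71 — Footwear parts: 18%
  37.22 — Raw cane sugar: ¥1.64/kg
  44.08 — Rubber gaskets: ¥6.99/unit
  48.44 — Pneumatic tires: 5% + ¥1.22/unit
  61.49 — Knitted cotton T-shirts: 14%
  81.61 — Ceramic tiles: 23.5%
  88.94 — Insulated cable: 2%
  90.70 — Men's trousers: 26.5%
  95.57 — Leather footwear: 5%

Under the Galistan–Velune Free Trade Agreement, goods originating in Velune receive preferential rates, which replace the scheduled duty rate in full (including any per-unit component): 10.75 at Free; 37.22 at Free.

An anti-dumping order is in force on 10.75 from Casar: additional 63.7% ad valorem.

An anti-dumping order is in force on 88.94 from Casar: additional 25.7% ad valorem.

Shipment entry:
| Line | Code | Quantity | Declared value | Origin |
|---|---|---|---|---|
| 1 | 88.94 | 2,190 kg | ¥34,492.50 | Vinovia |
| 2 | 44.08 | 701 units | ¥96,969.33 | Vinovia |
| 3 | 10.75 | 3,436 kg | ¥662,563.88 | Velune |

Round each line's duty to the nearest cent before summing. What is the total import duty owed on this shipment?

¥5,589.84

Line 1 (88.94, Vinovia, 2,190 kg, ¥34,492.50):
Base rate for 88.94 is 2%.
The additional-duty order on 88.94 targets Casar, not Vinovia; it does not apply.
Duty = ¥34,492.50 × 2% = ¥689.85.
Line 2 (44.08, Vinovia, 701 units, ¥96,969.33):
Base rate for 44.08 is ¥6.99/unit.
Duty = 701 × ¥6.99 = ¥4,899.99.
Line 3 (10.75, Velune, 3,436 kg, ¥662,563.88):
Base rate for 10.75 is ¥4.34/kg.
Origin Velune qualifies under the Galistan–Velune agreement and 10.75 is covered: preferential rate Free applies instead.
The additional-duty order on 10.75 targets Casar, not Velune; it does not apply.
Duty = ¥662,563.88 × 0% = ¥0.00.
Total = ¥689.85 + ¥4,899.99 + ¥0.00 = ¥5,589.84.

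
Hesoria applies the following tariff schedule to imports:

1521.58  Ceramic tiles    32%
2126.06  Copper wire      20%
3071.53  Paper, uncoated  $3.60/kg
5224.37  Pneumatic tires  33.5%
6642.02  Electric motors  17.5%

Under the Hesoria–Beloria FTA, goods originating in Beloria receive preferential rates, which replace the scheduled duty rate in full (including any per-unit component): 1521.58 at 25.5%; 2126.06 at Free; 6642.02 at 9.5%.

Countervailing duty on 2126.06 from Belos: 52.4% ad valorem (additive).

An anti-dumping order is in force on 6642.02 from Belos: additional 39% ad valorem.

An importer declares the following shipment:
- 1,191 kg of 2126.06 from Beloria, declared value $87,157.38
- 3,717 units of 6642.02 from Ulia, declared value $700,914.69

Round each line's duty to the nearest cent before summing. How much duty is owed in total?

$122,660.07

Line 1 (2126.06, Beloria, 1,191 kg, $87,157.38):
Base rate for 2126.06 is 20%.
Origin Beloria qualifies under the Hesoria–Beloria agreement and 2126.06 is covered: preferential rate Free applies instead.
The additional-duty order on 2126.06 targets Belos, not Beloria; it does not apply.
Duty = $87,157.38 × 0% = $0.00.
Line 2 (6642.02, Ulia, 3,717 units, $700,914.69):
Base rate for 6642.02 is 17.5%.
6642.02 has an FTA preferential rate, but origin Ulia is not Beloria; base rate stands.
The additional-duty order on 6642.02 targets Belos, not Ulia; it does not apply.
Duty = $700,914.69 × 17.5% = $122,660.07.
Total = $0.00 + $122,660.07 = $122,660.07.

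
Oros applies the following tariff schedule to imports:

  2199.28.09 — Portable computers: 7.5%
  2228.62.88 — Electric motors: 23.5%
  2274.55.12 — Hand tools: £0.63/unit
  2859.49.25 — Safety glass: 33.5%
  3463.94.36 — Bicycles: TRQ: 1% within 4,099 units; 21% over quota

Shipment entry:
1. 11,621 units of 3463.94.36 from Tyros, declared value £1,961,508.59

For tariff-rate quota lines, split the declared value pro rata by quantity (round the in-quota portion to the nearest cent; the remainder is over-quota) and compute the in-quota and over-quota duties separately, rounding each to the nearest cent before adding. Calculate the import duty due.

£273,542.76

Line 1 (3463.94.36, Tyros, 11,621 units, £1,961,508.59):
Code 3463.94.36 is under a tariff-rate quota (threshold 4,099 units). In-quota: 4,099 units at 1%; over-quota: 7,522 units at 21%.
Pro-rata value split: in-quota = £1,961,508.59 × 4,099/11,621 = £691,870.21; over-quota = £1,961,508.59 − £691,870.21 = £1,269,638.38.
In-quota duty = £691,870.21 × 1% = £6,918.70. Over-quota duty = £1,269,638.38 × 21% = £266,624.06.
Line duty = £6,918.70 + £266,624.06 = £273,542.76.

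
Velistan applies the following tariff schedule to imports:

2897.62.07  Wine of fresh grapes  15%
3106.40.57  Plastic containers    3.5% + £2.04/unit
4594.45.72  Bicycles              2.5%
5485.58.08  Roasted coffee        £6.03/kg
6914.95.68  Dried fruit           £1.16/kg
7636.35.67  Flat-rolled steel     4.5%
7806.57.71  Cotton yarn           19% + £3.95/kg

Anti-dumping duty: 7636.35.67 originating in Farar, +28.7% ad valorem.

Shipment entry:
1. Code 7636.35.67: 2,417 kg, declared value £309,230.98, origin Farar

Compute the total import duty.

Line 1 (7636.35.67, Farar, 2,417 kg, £309,230.98):
Base rate for 7636.35.67 is 4.5%.
Additional duty on 7636.35.67 from Farar: +28.7%. Applied ad valorem rate: 4.5% + 28.7% = 33.2%.
Duty = £309,230.98 × 33.2% = £102,664.69.

£102,664.69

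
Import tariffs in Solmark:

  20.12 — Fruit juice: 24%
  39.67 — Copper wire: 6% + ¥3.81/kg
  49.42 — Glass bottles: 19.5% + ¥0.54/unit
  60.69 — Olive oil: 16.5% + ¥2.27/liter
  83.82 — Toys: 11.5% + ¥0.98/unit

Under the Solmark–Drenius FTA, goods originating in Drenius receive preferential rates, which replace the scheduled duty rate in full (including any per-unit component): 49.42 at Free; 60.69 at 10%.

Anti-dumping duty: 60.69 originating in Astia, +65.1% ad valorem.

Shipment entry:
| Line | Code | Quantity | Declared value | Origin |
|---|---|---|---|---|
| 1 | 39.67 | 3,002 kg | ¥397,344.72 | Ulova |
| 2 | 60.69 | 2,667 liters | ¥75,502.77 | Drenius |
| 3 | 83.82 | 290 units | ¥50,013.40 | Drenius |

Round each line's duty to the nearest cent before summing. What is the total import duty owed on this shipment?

¥48,864.32

Line 1 (39.67, Ulova, 3,002 kg, ¥397,344.72):
Base rate for 39.67 is 6% + ¥3.81/kg.
Duty = ¥397,344.72 × 6% + 3,002 × ¥3.81 = ¥35,278.30.
Line 2 (60.69, Drenius, 2,667 liters, ¥75,502.77):
Base rate for 60.69 is 16.5% + ¥2.27/liter.
Origin Drenius qualifies under the Solmark–Drenius agreement and 60.69 is covered: preferential rate 10% applies instead.
The additional-duty order on 60.69 targets Astia, not Drenius; it does not apply.
Duty = ¥75,502.77 × 10% = ¥7,550.28.
Line 3 (83.82, Drenius, 290 units, ¥50,013.40):
Base rate for 83.82 is 11.5% + ¥0.98/unit.
Origin Drenius is the FTA partner but 83.82 is not on the preference list; base rate stands.
Duty = ¥50,013.40 × 11.5% + 290 × ¥0.98 = ¥6,035.74.
Total = ¥35,278.30 + ¥7,550.28 + ¥6,035.74 = ¥48,864.32.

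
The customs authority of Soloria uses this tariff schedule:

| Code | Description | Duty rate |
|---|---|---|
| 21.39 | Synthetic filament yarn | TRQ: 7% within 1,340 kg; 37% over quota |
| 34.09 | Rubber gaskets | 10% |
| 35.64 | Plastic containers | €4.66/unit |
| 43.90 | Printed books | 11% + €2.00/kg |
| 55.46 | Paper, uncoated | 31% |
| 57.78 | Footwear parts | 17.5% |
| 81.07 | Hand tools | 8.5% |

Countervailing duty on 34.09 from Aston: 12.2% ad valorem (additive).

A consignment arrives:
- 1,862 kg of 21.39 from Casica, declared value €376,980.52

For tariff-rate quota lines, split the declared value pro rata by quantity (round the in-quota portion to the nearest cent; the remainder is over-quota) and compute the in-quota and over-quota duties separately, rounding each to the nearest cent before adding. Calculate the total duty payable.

Line 1 (21.39, Casica, 1,862 kg, €376,980.52):
Code 21.39 is under a tariff-rate quota (threshold 1,340 kg). In-quota: 1,340 kg at 7%; over-quota: 522 kg at 37%.
Pro-rata value split: in-quota = €376,980.52 × 1,340/1,862 = €271,296.40; over-quota = €376,980.52 − €271,296.40 = €105,684.12.
In-quota duty = €271,296.40 × 7% = €18,990.75. Over-quota duty = €105,684.12 × 37% = €39,103.12.
Line duty = €18,990.75 + €39,103.12 = €58,093.87.

€58,093.87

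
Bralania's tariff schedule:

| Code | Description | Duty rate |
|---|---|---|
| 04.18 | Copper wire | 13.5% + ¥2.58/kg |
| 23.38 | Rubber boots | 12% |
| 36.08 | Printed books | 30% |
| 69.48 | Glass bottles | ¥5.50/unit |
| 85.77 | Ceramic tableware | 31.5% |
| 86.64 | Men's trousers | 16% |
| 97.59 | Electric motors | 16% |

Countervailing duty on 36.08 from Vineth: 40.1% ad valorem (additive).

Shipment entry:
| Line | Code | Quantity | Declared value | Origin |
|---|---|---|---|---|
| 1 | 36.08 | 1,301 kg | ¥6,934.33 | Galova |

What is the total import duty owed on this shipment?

¥2,080.30

Line 1 (36.08, Galova, 1,301 kg, ¥6,934.33):
Base rate for 36.08 is 30%.
The additional-duty order on 36.08 targets Vineth, not Galova; it does not apply.
Duty = ¥6,934.33 × 30% = ¥2,080.30.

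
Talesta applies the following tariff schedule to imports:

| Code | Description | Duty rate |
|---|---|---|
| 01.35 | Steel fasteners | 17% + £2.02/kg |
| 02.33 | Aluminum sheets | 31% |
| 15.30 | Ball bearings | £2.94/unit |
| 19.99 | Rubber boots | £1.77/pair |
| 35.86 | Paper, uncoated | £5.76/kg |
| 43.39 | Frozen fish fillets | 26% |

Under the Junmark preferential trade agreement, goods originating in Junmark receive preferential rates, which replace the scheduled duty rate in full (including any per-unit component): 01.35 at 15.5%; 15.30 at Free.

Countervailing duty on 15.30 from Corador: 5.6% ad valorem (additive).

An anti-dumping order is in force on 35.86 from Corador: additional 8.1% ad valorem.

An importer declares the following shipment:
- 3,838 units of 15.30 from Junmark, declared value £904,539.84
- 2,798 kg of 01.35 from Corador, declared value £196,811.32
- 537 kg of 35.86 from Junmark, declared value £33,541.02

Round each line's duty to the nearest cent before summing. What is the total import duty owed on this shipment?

£42,203.00

Line 1 (15.30, Junmark, 3,838 units, £904,539.84):
Base rate for 15.30 is £2.94/unit.
Origin Junmark qualifies under the Talesta–Junmark agreement and 15.30 is covered: preferential rate Free applies instead.
The additional-duty order on 15.30 targets Corador, not Junmark; it does not apply.
Duty = £904,539.84 × 0% = £0.00.
Line 2 (01.35, Corador, 2,798 kg, £196,811.32):
Base rate for 01.35 is 17% + £2.02/kg.
01.35 has an FTA preferential rate, but origin Corador is not Junmark; base rate stands.
Duty = £196,811.32 × 17% + 2,798 × £2.02 = £39,109.88.
Line 3 (35.86, Junmark, 537 kg, £33,541.02):
Base rate for 35.86 is £5.76/kg.
Origin Junmark is the FTA partner but 35.86 is not on the preference list; base rate stands.
The additional-duty order on 35.86 targets Corador, not Junmark; it does not apply.
Duty = 537 × £5.76 = £3,093.12.
Total = £0.00 + £39,109.88 + £3,093.12 = £42,203.00.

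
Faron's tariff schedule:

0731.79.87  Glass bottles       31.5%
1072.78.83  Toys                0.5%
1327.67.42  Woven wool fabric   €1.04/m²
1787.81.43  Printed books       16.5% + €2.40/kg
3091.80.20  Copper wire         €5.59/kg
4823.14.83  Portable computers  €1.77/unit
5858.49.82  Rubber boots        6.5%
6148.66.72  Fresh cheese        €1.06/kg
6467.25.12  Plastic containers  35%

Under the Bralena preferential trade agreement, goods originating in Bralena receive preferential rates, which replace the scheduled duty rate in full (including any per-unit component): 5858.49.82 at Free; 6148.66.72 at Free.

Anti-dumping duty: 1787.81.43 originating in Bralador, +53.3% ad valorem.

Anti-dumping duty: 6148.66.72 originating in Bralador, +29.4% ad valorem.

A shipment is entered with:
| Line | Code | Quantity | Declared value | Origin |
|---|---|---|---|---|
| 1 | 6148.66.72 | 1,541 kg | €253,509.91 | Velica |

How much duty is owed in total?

€1,633.46

Line 1 (6148.66.72, Velica, 1,541 kg, €253,509.91):
Base rate for 6148.66.72 is €1.06/kg.
6148.66.72 has an FTA preferential rate, but origin Velica is not Bralena; base rate stands.
The additional-duty order on 6148.66.72 targets Bralador, not Velica; it does not apply.
Duty = 1,541 × €1.06 = €1,633.46.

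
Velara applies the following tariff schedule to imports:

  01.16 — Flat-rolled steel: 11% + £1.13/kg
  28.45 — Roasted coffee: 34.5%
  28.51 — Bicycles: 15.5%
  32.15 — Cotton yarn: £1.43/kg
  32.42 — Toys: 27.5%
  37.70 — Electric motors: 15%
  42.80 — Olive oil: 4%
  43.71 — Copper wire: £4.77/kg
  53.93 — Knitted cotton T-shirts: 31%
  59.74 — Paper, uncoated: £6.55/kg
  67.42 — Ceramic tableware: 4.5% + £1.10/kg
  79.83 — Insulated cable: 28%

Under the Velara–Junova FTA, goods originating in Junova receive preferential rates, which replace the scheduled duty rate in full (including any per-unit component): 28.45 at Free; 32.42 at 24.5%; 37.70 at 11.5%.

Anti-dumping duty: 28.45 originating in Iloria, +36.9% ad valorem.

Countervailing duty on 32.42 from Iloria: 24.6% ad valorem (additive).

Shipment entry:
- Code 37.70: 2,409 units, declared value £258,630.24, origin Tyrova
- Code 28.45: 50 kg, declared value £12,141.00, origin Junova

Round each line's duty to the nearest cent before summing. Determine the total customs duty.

Line 1 (37.70, Tyrova, 2,409 units, £258,630.24):
Base rate for 37.70 is 15%.
37.70 has an FTA preferential rate, but origin Tyrova is not Junova; base rate stands.
Duty = £258,630.24 × 15% = £38,794.54.
Line 2 (28.45, Junova, 50 kg, £12,141.00):
Base rate for 28.45 is 34.5%.
Origin Junova qualifies under the Velara–Junova agreement and 28.45 is covered: preferential rate Free applies instead.
The additional-duty order on 28.45 targets Iloria, not Junova; it does not apply.
Duty = £12,141.00 × 0% = £0.00.
Total = £38,794.54 + £0.00 = £38,794.54.

£38,794.54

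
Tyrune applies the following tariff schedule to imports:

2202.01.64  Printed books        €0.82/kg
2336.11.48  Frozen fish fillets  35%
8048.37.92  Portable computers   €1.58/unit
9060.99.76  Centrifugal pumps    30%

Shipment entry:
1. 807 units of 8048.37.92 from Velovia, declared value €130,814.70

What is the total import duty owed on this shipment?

Line 1 (8048.37.92, Velovia, 807 units, €130,814.70):
Base rate for 8048.37.92 is €1.58/unit.
Duty = 807 × €1.58 = €1,275.06.

€1,275.06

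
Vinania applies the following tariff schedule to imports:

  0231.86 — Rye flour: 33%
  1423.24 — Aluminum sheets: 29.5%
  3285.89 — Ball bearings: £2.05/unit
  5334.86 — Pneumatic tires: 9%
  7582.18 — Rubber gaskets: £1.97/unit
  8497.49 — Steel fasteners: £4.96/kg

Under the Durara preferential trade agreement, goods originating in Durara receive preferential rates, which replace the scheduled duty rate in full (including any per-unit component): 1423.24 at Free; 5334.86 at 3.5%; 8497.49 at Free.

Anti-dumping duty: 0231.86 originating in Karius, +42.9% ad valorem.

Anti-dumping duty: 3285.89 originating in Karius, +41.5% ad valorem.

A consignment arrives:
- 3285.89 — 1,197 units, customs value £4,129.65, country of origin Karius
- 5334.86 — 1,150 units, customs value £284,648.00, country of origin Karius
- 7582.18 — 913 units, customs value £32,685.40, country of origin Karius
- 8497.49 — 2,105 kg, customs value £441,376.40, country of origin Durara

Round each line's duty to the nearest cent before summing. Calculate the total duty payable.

£31,584.58

Line 1 (3285.89, Karius, 1,197 units, £4,129.65):
Base rate for 3285.89 is £2.05/unit.
Additional duty on 3285.89 from Karius: +41.5% ad valorem. Applied ad valorem rate = 41.5%.
Duty = £4,129.65 × 41.5% + 1,197 × £2.05 = £4,167.65.
Line 2 (5334.86, Karius, 1,150 units, £284,648.00):
Base rate for 5334.86 is 9%.
5334.86 has an FTA preferential rate, but origin Karius is not Durara; base rate stands.
Duty = £284,648.00 × 9% = £25,618.32.
Line 3 (7582.18, Karius, 913 units, £32,685.40):
Base rate for 7582.18 is £1.97/unit.
Duty = 913 × £1.97 = £1,798.61.
Line 4 (8497.49, Durara, 2,105 kg, £441,376.40):
Base rate for 8497.49 is £4.96/kg.
Origin Durara qualifies under the Vinania–Durara agreement and 8497.49 is covered: preferential rate Free applies instead.
Duty = £441,376.40 × 0% = £0.00.
Total = £4,167.65 + £25,618.32 + £1,798.61 + £0.00 = £31,584.58.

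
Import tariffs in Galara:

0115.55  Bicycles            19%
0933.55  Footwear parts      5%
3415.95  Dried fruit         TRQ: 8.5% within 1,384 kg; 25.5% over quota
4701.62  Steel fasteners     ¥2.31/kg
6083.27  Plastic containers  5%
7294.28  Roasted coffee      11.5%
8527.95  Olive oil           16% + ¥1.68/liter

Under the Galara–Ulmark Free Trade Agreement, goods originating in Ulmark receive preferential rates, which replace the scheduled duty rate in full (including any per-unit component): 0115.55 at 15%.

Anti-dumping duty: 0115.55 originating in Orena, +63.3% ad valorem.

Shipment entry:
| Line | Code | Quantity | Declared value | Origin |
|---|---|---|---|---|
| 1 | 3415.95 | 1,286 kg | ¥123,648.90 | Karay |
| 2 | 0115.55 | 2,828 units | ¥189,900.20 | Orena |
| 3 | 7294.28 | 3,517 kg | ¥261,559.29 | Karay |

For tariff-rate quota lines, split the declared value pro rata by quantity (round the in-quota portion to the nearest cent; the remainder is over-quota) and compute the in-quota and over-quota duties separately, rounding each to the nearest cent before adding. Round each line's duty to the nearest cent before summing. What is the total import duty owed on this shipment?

Line 1 (3415.95, Karay, 1,286 kg, ¥123,648.90):
Code 3415.95 is under a tariff-rate quota (threshold 1,384 kg). Quantity 1,286 kg is within the quota, so the in-quota rate 8.5% applies to the full value.
Duty = ¥123,648.90 × 8.5% = ¥10,510.16.
Line 2 (0115.55, Orena, 2,828 units, ¥189,900.20):
Base rate for 0115.55 is 19%.
0115.55 has an FTA preferential rate, but origin Orena is not Ulmark; base rate stands.
Additional duty on 0115.55 from Orena: +63.3%. Applied ad valorem rate: 19% + 63.3% = 82.3%.
Duty = ¥189,900.20 × 82.3% = ¥156,287.86.
Line 3 (7294.28, Karay, 3,517 kg, ¥261,559.29):
Base rate for 7294.28 is 11.5%.
Duty = ¥261,559.29 × 11.5% = ¥30,079.32.
Total = ¥10,510.16 + ¥156,287.86 + ¥30,079.32 = ¥196,877.34.

¥196,877.34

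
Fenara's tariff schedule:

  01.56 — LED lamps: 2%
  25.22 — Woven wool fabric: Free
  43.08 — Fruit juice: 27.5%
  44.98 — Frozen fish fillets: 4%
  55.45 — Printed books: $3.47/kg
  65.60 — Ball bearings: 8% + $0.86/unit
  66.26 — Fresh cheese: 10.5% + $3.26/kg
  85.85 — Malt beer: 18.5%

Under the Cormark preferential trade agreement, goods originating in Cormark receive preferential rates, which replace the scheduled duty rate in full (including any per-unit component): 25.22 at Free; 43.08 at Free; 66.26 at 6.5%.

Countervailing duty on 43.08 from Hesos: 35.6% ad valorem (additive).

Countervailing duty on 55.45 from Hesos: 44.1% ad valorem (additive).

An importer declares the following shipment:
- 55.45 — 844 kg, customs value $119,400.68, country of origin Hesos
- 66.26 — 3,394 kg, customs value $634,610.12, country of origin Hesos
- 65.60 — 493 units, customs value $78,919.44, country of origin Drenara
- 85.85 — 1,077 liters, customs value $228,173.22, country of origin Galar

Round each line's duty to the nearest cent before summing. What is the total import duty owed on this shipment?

$182,232.47

Line 1 (55.45, Hesos, 844 kg, $119,400.68):
Base rate for 55.45 is $3.47/kg.
Additional duty on 55.45 from Hesos: +44.1% ad valorem. Applied ad valorem rate = 44.1%.
Duty = $119,400.68 × 44.1% + 844 × $3.47 = $55,584.38.
Line 2 (66.26, Hesos, 3,394 kg, $634,610.12):
Base rate for 66.26 is 10.5% + $3.26/kg.
66.26 has an FTA preferential rate, but origin Hesos is not Cormark; base rate stands.
Duty = $634,610.12 × 10.5% + 3,394 × $3.26 = $77,698.50.
Line 3 (65.60, Drenara, 493 units, $78,919.44):
Base rate for 65.60 is 8% + $0.86/unit.
Duty = $78,919.44 × 8% + 493 × $0.86 = $6,737.54.
Line 4 (85.85, Galar, 1,077 liters, $228,173.22):
Base rate for 85.85 is 18.5%.
Duty = $228,173.22 × 18.5% = $42,212.05.
Total = $55,584.38 + $77,698.50 + $6,737.54 + $42,212.05 = $182,232.47.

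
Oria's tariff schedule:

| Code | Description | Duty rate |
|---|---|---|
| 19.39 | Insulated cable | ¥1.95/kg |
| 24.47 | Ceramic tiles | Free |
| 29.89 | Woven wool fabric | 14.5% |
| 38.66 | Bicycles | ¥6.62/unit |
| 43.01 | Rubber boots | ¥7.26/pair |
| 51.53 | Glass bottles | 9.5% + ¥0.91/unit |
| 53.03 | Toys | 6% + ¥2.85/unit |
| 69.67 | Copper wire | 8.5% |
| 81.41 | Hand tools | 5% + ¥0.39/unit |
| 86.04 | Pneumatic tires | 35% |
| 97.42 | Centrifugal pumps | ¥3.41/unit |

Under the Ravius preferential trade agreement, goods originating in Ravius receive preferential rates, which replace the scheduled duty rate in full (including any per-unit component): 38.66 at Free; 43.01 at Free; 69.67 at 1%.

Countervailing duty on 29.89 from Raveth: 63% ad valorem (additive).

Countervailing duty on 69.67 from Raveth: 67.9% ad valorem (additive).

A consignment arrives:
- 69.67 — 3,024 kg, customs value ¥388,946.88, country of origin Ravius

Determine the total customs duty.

Line 1 (69.67, Ravius, 3,024 kg, ¥388,946.88):
Base rate for 69.67 is 8.5%.
Origin Ravius qualifies under the Oria–Ravius agreement and 69.67 is covered: preferential rate 1% applies instead.
The additional-duty order on 69.67 targets Raveth, not Ravius; it does not apply.
Duty = ¥388,946.88 × 1% = ¥3,889.47.

¥3,889.47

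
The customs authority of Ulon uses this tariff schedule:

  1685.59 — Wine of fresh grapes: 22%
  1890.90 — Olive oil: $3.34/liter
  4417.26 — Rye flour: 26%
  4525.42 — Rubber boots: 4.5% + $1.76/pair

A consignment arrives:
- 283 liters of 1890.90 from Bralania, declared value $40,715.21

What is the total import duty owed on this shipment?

Line 1 (1890.90, Bralania, 283 liters, $40,715.21):
Base rate for 1890.90 is $3.34/liter.
Duty = 283 × $3.34 = $945.22.

$945.22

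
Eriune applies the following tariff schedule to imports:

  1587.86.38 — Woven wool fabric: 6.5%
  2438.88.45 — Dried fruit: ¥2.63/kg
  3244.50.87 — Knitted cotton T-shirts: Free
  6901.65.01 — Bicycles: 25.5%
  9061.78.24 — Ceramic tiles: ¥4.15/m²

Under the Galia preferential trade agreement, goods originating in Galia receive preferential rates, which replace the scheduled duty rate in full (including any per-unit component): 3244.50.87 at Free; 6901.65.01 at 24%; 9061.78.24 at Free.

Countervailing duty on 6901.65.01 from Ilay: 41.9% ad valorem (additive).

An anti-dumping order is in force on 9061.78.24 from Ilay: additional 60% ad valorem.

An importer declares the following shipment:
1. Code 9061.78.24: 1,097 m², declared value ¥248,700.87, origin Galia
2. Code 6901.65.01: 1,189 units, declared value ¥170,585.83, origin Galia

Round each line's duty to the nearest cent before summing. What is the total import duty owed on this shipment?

Line 1 (9061.78.24, Galia, 1,097 m², ¥248,700.87):
Base rate for 9061.78.24 is ¥4.15/m².
Origin Galia qualifies under the Eriune–Galia agreement and 9061.78.24 is covered: preferential rate Free applies instead.
The additional-duty order on 9061.78.24 targets Ilay, not Galia; it does not apply.
Duty = ¥248,700.87 × 0% = ¥0.00.
Line 2 (6901.65.01, Galia, 1,189 units, ¥170,585.83):
Base rate for 6901.65.01 is 25.5%.
Origin Galia qualifies under the Eriune–Galia agreement and 6901.65.01 is covered: preferential rate 24% applies instead.
The additional-duty order on 6901.65.01 targets Ilay, not Galia; it does not apply.
Duty = ¥170,585.83 × 24% = ¥40,940.60.
Total = ¥0.00 + ¥40,940.60 = ¥40,940.60.

¥40,940.60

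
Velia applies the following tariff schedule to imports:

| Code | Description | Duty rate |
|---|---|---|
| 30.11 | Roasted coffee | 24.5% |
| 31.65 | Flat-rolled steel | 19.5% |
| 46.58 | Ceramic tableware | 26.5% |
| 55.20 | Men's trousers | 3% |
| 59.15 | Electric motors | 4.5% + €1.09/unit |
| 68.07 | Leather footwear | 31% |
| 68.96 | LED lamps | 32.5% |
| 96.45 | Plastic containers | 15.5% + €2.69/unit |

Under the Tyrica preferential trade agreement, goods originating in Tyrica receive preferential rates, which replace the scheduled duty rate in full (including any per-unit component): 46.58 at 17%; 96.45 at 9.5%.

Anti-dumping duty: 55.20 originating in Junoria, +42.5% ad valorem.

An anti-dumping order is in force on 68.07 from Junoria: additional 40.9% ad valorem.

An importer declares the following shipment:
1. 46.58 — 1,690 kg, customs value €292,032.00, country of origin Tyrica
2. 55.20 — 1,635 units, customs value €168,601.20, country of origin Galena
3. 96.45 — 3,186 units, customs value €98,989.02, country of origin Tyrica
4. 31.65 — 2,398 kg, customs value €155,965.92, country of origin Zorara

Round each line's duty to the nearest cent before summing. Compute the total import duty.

€94,520.79

Line 1 (46.58, Tyrica, 1,690 kg, €292,032.00):
Base rate for 46.58 is 26.5%.
Origin Tyrica qualifies under the Velia–Tyrica agreement and 46.58 is covered: preferential rate 17% applies instead.
Duty = €292,032.00 × 17% = €49,645.44.
Line 2 (55.20, Galena, 1,635 units, €168,601.20):
Base rate for 55.20 is 3%.
The additional-duty order on 55.20 targets Junoria, not Galena; it does not apply.
Duty = €168,601.20 × 3% = €5,058.04.
Line 3 (96.45, Tyrica, 3,186 units, €98,989.02):
Base rate for 96.45 is 15.5% + €2.69/unit.
Origin Tyrica qualifies under the Velia–Tyrica agreement and 96.45 is covered: preferential rate 9.5% applies instead.
Duty = €98,989.02 × 9.5% = €9,403.96.
Line 4 (31.65, Zorara, 2,398 kg, €155,965.92):
Base rate for 31.65 is 19.5%.
Duty = €155,965.92 × 19.5% = €30,413.35.
Total = €49,645.44 + €5,058.04 + €9,403.96 + €30,413.35 = €94,520.79.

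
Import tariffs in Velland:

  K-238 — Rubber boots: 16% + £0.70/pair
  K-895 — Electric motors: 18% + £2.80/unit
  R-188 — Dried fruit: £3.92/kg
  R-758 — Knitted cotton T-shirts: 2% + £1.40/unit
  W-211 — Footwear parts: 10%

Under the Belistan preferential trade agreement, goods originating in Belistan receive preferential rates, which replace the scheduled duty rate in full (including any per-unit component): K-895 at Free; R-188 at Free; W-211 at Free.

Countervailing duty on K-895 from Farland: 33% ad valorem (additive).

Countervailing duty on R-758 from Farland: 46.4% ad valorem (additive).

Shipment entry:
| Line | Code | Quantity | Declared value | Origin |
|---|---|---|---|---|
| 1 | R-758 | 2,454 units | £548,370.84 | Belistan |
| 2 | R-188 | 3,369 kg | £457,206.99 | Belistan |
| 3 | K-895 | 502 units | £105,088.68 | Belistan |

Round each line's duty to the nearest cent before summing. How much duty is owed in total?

£14,403.02

Line 1 (R-758, Belistan, 2,454 units, £548,370.84):
Base rate for R-758 is 2% + £1.40/unit.
Origin Belistan is the FTA partner but R-758 is not on the preference list; base rate stands.
The additional-duty order on R-758 targets Farland, not Belistan; it does not apply.
Duty = £548,370.84 × 2% + 2,454 × £1.40 = £14,403.02.
Line 2 (R-188, Belistan, 3,369 kg, £457,206.99):
Base rate for R-188 is £3.92/kg.
Origin Belistan qualifies under the Velland–Belistan agreement and R-188 is covered: preferential rate Free applies instead.
Duty = £457,206.99 × 0% = £0.00.
Line 3 (K-895, Belistan, 502 units, £105,088.68):
Base rate for K-895 is 18% + £2.80/unit.
Origin Belistan qualifies under the Velland–Belistan agreement and K-895 is covered: preferential rate Free applies instead.
The additional-duty order on K-895 targets Farland, not Belistan; it does not apply.
Duty = £105,088.68 × 0% = £0.00.
Total = £14,403.02 + £0.00 + £0.00 = £14,403.02.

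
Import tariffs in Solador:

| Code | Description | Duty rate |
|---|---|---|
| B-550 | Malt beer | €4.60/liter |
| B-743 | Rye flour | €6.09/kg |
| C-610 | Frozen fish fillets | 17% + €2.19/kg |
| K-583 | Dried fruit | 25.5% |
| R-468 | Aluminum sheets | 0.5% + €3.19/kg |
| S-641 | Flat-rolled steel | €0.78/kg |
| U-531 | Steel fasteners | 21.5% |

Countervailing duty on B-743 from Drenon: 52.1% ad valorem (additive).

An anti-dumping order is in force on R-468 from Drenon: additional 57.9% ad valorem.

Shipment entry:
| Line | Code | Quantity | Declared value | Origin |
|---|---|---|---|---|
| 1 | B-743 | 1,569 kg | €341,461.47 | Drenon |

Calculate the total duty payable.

€187,456.64

Line 1 (B-743, Drenon, 1,569 kg, €341,461.47):
Base rate for B-743 is €6.09/kg.
Additional duty on B-743 from Drenon: +52.1% ad valorem. Applied ad valorem rate = 52.1%.
Duty = €341,461.47 × 52.1% + 1,569 × €6.09 = €187,456.64.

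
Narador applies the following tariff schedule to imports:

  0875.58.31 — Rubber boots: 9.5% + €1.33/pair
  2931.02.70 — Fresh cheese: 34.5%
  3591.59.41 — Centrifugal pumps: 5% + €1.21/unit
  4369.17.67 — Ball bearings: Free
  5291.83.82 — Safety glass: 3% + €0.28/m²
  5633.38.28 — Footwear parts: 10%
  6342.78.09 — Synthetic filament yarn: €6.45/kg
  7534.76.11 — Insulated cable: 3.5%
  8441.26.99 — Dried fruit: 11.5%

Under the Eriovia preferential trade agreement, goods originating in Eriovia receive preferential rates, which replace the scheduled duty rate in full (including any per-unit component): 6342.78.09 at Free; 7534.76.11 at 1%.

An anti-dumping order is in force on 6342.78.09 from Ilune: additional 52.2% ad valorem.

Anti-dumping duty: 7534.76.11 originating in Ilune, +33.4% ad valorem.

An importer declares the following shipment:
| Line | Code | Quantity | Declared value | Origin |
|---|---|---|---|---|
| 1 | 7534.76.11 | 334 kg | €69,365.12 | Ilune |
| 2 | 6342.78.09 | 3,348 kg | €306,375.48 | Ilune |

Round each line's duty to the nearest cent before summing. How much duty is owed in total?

Line 1 (7534.76.11, Ilune, 334 kg, €69,365.12):
Base rate for 7534.76.11 is 3.5%.
7534.76.11 has an FTA preferential rate, but origin Ilune is not Eriovia; base rate stands.
Additional duty on 7534.76.11 from Ilune: +33.4%. Applied ad valorem rate: 3.5% + 33.4% = 36.9%.
Duty = €69,365.12 × 36.9% = €25,595.73.
Line 2 (6342.78.09, Ilune, 3,348 kg, €306,375.48):
Base rate for 6342.78.09 is €6.45/kg.
6342.78.09 has an FTA preferential rate, but origin Ilune is not Eriovia; base rate stands.
Additional duty on 6342.78.09 from Ilune: +52.2% ad valorem. Applied ad valorem rate = 52.2%.
Duty = €306,375.48 × 52.2% + 3,348 × €6.45 = €181,522.60.
Total = €25,595.73 + €181,522.60 = €207,118.33.

€207,118.33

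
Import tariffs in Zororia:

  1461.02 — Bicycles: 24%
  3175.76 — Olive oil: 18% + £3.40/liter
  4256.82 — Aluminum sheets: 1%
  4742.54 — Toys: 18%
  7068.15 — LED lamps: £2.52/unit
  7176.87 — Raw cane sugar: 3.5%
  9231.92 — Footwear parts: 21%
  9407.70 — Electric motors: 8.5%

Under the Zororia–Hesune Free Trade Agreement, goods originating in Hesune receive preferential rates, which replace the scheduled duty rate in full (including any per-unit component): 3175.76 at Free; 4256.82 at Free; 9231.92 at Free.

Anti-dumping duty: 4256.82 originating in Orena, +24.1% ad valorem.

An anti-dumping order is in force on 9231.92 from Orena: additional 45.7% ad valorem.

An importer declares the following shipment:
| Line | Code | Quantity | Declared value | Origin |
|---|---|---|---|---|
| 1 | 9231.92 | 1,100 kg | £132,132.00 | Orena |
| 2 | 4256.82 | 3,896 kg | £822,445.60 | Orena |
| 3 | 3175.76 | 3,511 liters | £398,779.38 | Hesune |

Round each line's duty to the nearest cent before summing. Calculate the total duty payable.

£294,565.89

Line 1 (9231.92, Orena, 1,100 kg, £132,132.00):
Base rate for 9231.92 is 21%.
9231.92 has an FTA preferential rate, but origin Orena is not Hesune; base rate stands.
Additional duty on 9231.92 from Orena: +45.7%. Applied ad valorem rate: 21% + 45.7% = 66.7%.
Duty = £132,132.00 × 66.7% = £88,132.04.
Line 2 (4256.82, Orena, 3,896 kg, £822,445.60):
Base rate for 4256.82 is 1%.
4256.82 has an FTA preferential rate, but origin Orena is not Hesune; base rate stands.
Additional duty on 4256.82 from Orena: +24.1%. Applied ad valorem rate: 1% + 24.1% = 25.1%.
Duty = £822,445.60 × 25.1% = £206,433.85.
Line 3 (3175.76, Hesune, 3,511 liters, £398,779.38):
Base rate for 3175.76 is 18% + £3.40/liter.
Origin Hesune qualifies under the Zororia–Hesune agreement and 3175.76 is covered: preferential rate Free applies instead.
Duty = £398,779.38 × 0% = £0.00.
Total = £88,132.04 + £206,433.85 + £0.00 = £294,565.89.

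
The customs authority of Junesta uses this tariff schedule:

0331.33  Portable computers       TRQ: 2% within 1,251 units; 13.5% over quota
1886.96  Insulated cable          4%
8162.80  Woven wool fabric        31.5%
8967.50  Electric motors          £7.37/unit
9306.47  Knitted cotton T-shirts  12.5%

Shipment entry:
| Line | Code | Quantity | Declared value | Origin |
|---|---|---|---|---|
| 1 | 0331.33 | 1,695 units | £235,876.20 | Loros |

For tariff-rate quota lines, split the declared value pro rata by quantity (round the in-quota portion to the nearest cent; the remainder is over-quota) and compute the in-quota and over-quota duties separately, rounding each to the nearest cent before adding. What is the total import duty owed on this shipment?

Line 1 (0331.33, Loros, 1,695 units, £235,876.20):
Code 0331.33 is under a tariff-rate quota (threshold 1,251 units). In-quota: 1,251 units at 2%; over-quota: 444 units at 13.5%.
Pro-rata value split: in-quota = £235,876.20 × 1,251/1,695 = £174,089.16; over-quota = £235,876.20 − £174,089.16 = £61,787.04.
In-quota duty = £174,089.16 × 2% = £3,481.78. Over-quota duty = £61,787.04 × 13.5% = £8,341.25.
Line duty = £3,481.78 + £8,341.25 = £11,823.03.

£11,823.03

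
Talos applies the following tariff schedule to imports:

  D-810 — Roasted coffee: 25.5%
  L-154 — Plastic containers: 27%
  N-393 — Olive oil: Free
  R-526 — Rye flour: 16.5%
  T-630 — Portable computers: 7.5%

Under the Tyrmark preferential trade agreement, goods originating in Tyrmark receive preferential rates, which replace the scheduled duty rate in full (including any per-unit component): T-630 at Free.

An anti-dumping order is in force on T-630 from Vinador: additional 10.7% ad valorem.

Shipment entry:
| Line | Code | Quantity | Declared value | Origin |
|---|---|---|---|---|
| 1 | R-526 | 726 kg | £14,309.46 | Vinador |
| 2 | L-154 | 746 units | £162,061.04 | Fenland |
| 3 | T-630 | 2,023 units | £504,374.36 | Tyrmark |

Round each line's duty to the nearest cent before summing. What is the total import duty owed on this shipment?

£46,117.54

Line 1 (R-526, Vinador, 726 kg, £14,309.46):
Base rate for R-526 is 16.5%.
Duty = £14,309.46 × 16.5% = £2,361.06.
Line 2 (L-154, Fenland, 746 units, £162,061.04):
Base rate for L-154 is 27%.
Duty = £162,061.04 × 27% = £43,756.48.
Line 3 (T-630, Tyrmark, 2,023 units, £504,374.36):
Base rate for T-630 is 7.5%.
Origin Tyrmark qualifies under the Talos–Tyrmark agreement and T-630 is covered: preferential rate Free applies instead.
The additional-duty order on T-630 targets Vinador, not Tyrmark; it does not apply.
Duty = £504,374.36 × 0% = £0.00.
Total = £2,361.06 + £43,756.48 + £0.00 = £46,117.54.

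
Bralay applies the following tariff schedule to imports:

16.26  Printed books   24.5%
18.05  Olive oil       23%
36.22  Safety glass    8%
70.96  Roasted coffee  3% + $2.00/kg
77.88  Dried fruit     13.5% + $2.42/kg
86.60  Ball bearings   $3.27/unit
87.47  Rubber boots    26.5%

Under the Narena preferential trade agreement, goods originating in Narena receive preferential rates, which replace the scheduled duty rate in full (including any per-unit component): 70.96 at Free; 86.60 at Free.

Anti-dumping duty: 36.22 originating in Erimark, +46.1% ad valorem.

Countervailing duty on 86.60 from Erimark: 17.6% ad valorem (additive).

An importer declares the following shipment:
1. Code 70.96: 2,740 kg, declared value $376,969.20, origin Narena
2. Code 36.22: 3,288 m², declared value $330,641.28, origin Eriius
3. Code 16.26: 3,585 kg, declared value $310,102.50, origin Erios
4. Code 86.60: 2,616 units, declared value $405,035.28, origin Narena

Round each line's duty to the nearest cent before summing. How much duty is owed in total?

$102,426.41

Line 1 (70.96, Narena, 2,740 kg, $376,969.20):
Base rate for 70.96 is 3% + $2.00/kg.
Origin Narena qualifies under the Bralay–Narena agreement and 70.96 is covered: preferential rate Free applies instead.
Duty = $376,969.20 × 0% = $0.00.
Line 2 (36.22, Eriius, 3,288 m², $330,641.28):
Base rate for 36.22 is 8%.
The additional-duty order on 36.22 targets Erimark, not Eriius; it does not apply.
Duty = $330,641.28 × 8% = $26,451.30.
Line 3 (16.26, Erios, 3,585 kg, $310,102.50):
Base rate for 16.26 is 24.5%.
Duty = $310,102.50 × 24.5% = $75,975.11.
Line 4 (86.60, Narena, 2,616 units, $405,035.28):
Base rate for 86.60 is $3.27/unit.
Origin Narena qualifies under the Bralay–Narena agreement and 86.60 is covered: preferential rate Free applies instead.
The additional-duty order on 86.60 targets Erimark, not Narena; it does not apply.
Duty = $405,035.28 × 0% = $0.00.
Total = $0.00 + $26,451.30 + $75,975.11 + $0.00 = $102,426.41.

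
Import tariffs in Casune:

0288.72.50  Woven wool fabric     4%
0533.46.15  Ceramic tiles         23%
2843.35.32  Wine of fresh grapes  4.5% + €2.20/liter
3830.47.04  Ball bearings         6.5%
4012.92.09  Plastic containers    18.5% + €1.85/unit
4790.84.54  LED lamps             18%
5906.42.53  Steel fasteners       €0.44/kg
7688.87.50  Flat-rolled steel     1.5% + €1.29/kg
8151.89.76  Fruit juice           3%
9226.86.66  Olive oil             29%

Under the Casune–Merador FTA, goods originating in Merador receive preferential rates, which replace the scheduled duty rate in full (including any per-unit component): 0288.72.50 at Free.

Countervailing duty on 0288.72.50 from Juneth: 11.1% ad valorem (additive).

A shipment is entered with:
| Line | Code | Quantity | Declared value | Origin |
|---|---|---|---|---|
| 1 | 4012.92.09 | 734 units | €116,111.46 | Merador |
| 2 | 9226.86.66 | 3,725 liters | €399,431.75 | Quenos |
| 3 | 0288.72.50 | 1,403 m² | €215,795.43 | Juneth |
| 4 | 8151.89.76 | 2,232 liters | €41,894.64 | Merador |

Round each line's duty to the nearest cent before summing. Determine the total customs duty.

Line 1 (4012.92.09, Merador, 734 units, €116,111.46):
Base rate for 4012.92.09 is 18.5% + €1.85/unit.
Origin Merador is the FTA partner but 4012.92.09 is not on the preference list; base rate stands.
Duty = €116,111.46 × 18.5% + 734 × €1.85 = €22,838.52.
Line 2 (9226.86.66, Quenos, 3,725 liters, €399,431.75):
Base rate for 9226.86.66 is 29%.
Duty = €399,431.75 × 29% = €115,835.21.
Line 3 (0288.72.50, Juneth, 1,403 m², €215,795.43):
Base rate for 0288.72.50 is 4%.
0288.72.50 has an FTA preferential rate, but origin Juneth is not Merador; base rate stands.
Additional duty on 0288.72.50 from Juneth: +11.1%. Applied ad valorem rate: 4% + 11.1% = 15.1%.
Duty = €215,795.43 × 15.1% = €32,585.11.
Line 4 (8151.89.76, Merador, 2,232 liters, €41,894.64):
Base rate for 8151.89.76 is 3%.
Origin Merador is the FTA partner but 8151.89.76 is not on the preference list; base rate stands.
Duty = €41,894.64 × 3% = €1,256.84.
Total = €22,838.52 + €115,835.21 + €32,585.11 + €1,256.84 = €172,515.68.

€172,515.68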